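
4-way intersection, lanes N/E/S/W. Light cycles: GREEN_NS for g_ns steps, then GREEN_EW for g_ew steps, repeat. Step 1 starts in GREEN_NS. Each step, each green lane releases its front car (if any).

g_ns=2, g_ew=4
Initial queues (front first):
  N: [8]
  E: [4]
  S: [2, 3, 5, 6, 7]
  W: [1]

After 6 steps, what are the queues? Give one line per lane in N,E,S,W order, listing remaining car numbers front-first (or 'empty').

Step 1 [NS]: N:car8-GO,E:wait,S:car2-GO,W:wait | queues: N=0 E=1 S=4 W=1
Step 2 [NS]: N:empty,E:wait,S:car3-GO,W:wait | queues: N=0 E=1 S=3 W=1
Step 3 [EW]: N:wait,E:car4-GO,S:wait,W:car1-GO | queues: N=0 E=0 S=3 W=0
Step 4 [EW]: N:wait,E:empty,S:wait,W:empty | queues: N=0 E=0 S=3 W=0
Step 5 [EW]: N:wait,E:empty,S:wait,W:empty | queues: N=0 E=0 S=3 W=0
Step 6 [EW]: N:wait,E:empty,S:wait,W:empty | queues: N=0 E=0 S=3 W=0

N: empty
E: empty
S: 5 6 7
W: empty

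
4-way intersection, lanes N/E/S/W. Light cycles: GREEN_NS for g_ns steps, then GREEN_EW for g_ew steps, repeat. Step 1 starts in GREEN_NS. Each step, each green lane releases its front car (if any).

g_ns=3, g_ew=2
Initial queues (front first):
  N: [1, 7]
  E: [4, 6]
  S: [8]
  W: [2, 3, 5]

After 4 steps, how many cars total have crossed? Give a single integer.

Step 1 [NS]: N:car1-GO,E:wait,S:car8-GO,W:wait | queues: N=1 E=2 S=0 W=3
Step 2 [NS]: N:car7-GO,E:wait,S:empty,W:wait | queues: N=0 E=2 S=0 W=3
Step 3 [NS]: N:empty,E:wait,S:empty,W:wait | queues: N=0 E=2 S=0 W=3
Step 4 [EW]: N:wait,E:car4-GO,S:wait,W:car2-GO | queues: N=0 E=1 S=0 W=2
Cars crossed by step 4: 5

Answer: 5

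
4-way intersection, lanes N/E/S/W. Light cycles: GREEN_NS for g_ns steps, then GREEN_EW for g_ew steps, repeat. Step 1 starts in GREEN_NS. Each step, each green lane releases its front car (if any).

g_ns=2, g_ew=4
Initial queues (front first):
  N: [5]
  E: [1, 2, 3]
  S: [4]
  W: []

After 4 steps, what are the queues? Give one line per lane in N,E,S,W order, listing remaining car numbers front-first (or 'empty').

Step 1 [NS]: N:car5-GO,E:wait,S:car4-GO,W:wait | queues: N=0 E=3 S=0 W=0
Step 2 [NS]: N:empty,E:wait,S:empty,W:wait | queues: N=0 E=3 S=0 W=0
Step 3 [EW]: N:wait,E:car1-GO,S:wait,W:empty | queues: N=0 E=2 S=0 W=0
Step 4 [EW]: N:wait,E:car2-GO,S:wait,W:empty | queues: N=0 E=1 S=0 W=0

N: empty
E: 3
S: empty
W: empty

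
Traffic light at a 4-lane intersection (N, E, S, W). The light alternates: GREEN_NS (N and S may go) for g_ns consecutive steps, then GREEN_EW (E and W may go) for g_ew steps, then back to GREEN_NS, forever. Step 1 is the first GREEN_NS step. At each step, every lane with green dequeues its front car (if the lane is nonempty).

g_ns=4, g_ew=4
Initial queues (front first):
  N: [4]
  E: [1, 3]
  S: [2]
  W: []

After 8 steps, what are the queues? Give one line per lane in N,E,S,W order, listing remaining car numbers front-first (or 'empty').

Step 1 [NS]: N:car4-GO,E:wait,S:car2-GO,W:wait | queues: N=0 E=2 S=0 W=0
Step 2 [NS]: N:empty,E:wait,S:empty,W:wait | queues: N=0 E=2 S=0 W=0
Step 3 [NS]: N:empty,E:wait,S:empty,W:wait | queues: N=0 E=2 S=0 W=0
Step 4 [NS]: N:empty,E:wait,S:empty,W:wait | queues: N=0 E=2 S=0 W=0
Step 5 [EW]: N:wait,E:car1-GO,S:wait,W:empty | queues: N=0 E=1 S=0 W=0
Step 6 [EW]: N:wait,E:car3-GO,S:wait,W:empty | queues: N=0 E=0 S=0 W=0

N: empty
E: empty
S: empty
W: empty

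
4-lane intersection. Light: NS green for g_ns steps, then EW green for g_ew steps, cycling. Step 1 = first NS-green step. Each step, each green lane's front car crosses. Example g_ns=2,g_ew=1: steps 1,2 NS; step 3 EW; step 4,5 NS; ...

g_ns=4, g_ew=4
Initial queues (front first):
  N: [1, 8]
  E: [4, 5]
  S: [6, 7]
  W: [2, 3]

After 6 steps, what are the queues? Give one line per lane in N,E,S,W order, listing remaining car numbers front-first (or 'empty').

Step 1 [NS]: N:car1-GO,E:wait,S:car6-GO,W:wait | queues: N=1 E=2 S=1 W=2
Step 2 [NS]: N:car8-GO,E:wait,S:car7-GO,W:wait | queues: N=0 E=2 S=0 W=2
Step 3 [NS]: N:empty,E:wait,S:empty,W:wait | queues: N=0 E=2 S=0 W=2
Step 4 [NS]: N:empty,E:wait,S:empty,W:wait | queues: N=0 E=2 S=0 W=2
Step 5 [EW]: N:wait,E:car4-GO,S:wait,W:car2-GO | queues: N=0 E=1 S=0 W=1
Step 6 [EW]: N:wait,E:car5-GO,S:wait,W:car3-GO | queues: N=0 E=0 S=0 W=0

N: empty
E: empty
S: empty
W: empty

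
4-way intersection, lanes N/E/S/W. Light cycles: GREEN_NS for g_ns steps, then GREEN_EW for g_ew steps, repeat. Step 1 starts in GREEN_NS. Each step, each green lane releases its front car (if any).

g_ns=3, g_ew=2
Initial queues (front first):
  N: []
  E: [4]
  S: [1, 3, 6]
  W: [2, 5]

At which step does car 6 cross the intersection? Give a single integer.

Step 1 [NS]: N:empty,E:wait,S:car1-GO,W:wait | queues: N=0 E=1 S=2 W=2
Step 2 [NS]: N:empty,E:wait,S:car3-GO,W:wait | queues: N=0 E=1 S=1 W=2
Step 3 [NS]: N:empty,E:wait,S:car6-GO,W:wait | queues: N=0 E=1 S=0 W=2
Step 4 [EW]: N:wait,E:car4-GO,S:wait,W:car2-GO | queues: N=0 E=0 S=0 W=1
Step 5 [EW]: N:wait,E:empty,S:wait,W:car5-GO | queues: N=0 E=0 S=0 W=0
Car 6 crosses at step 3

3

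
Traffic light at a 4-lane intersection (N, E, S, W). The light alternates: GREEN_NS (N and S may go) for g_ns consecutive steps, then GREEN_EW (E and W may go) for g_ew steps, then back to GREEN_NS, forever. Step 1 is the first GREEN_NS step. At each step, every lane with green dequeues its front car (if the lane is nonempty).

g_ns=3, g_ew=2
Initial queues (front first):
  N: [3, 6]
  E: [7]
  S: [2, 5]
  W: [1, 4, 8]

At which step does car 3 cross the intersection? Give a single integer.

Step 1 [NS]: N:car3-GO,E:wait,S:car2-GO,W:wait | queues: N=1 E=1 S=1 W=3
Step 2 [NS]: N:car6-GO,E:wait,S:car5-GO,W:wait | queues: N=0 E=1 S=0 W=3
Step 3 [NS]: N:empty,E:wait,S:empty,W:wait | queues: N=0 E=1 S=0 W=3
Step 4 [EW]: N:wait,E:car7-GO,S:wait,W:car1-GO | queues: N=0 E=0 S=0 W=2
Step 5 [EW]: N:wait,E:empty,S:wait,W:car4-GO | queues: N=0 E=0 S=0 W=1
Step 6 [NS]: N:empty,E:wait,S:empty,W:wait | queues: N=0 E=0 S=0 W=1
Step 7 [NS]: N:empty,E:wait,S:empty,W:wait | queues: N=0 E=0 S=0 W=1
Step 8 [NS]: N:empty,E:wait,S:empty,W:wait | queues: N=0 E=0 S=0 W=1
Step 9 [EW]: N:wait,E:empty,S:wait,W:car8-GO | queues: N=0 E=0 S=0 W=0
Car 3 crosses at step 1

1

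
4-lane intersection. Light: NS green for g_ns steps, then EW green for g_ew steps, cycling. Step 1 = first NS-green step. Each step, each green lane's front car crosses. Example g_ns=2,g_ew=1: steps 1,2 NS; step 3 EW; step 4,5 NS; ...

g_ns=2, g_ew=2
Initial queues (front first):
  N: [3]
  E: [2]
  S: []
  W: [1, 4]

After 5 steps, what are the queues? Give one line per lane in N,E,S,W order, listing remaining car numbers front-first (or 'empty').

Step 1 [NS]: N:car3-GO,E:wait,S:empty,W:wait | queues: N=0 E=1 S=0 W=2
Step 2 [NS]: N:empty,E:wait,S:empty,W:wait | queues: N=0 E=1 S=0 W=2
Step 3 [EW]: N:wait,E:car2-GO,S:wait,W:car1-GO | queues: N=0 E=0 S=0 W=1
Step 4 [EW]: N:wait,E:empty,S:wait,W:car4-GO | queues: N=0 E=0 S=0 W=0

N: empty
E: empty
S: empty
W: empty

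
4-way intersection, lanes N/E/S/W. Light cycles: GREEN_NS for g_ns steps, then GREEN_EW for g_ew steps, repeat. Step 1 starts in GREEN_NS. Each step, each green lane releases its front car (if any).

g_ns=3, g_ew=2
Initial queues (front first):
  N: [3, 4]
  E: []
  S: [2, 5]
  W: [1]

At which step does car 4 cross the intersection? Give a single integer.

Step 1 [NS]: N:car3-GO,E:wait,S:car2-GO,W:wait | queues: N=1 E=0 S=1 W=1
Step 2 [NS]: N:car4-GO,E:wait,S:car5-GO,W:wait | queues: N=0 E=0 S=0 W=1
Step 3 [NS]: N:empty,E:wait,S:empty,W:wait | queues: N=0 E=0 S=0 W=1
Step 4 [EW]: N:wait,E:empty,S:wait,W:car1-GO | queues: N=0 E=0 S=0 W=0
Car 4 crosses at step 2

2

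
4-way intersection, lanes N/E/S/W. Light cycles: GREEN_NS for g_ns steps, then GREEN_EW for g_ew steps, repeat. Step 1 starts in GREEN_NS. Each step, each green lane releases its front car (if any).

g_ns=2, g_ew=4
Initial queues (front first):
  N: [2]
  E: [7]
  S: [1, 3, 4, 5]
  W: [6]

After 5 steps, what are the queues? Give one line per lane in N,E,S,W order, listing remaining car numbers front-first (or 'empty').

Step 1 [NS]: N:car2-GO,E:wait,S:car1-GO,W:wait | queues: N=0 E=1 S=3 W=1
Step 2 [NS]: N:empty,E:wait,S:car3-GO,W:wait | queues: N=0 E=1 S=2 W=1
Step 3 [EW]: N:wait,E:car7-GO,S:wait,W:car6-GO | queues: N=0 E=0 S=2 W=0
Step 4 [EW]: N:wait,E:empty,S:wait,W:empty | queues: N=0 E=0 S=2 W=0
Step 5 [EW]: N:wait,E:empty,S:wait,W:empty | queues: N=0 E=0 S=2 W=0

N: empty
E: empty
S: 4 5
W: empty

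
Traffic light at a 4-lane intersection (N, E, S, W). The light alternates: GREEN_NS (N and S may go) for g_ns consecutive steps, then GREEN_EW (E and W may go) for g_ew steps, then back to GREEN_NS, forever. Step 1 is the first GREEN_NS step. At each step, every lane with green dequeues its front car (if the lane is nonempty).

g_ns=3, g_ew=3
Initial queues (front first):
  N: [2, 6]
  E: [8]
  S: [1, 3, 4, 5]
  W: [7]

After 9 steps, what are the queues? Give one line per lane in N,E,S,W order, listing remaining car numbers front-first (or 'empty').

Step 1 [NS]: N:car2-GO,E:wait,S:car1-GO,W:wait | queues: N=1 E=1 S=3 W=1
Step 2 [NS]: N:car6-GO,E:wait,S:car3-GO,W:wait | queues: N=0 E=1 S=2 W=1
Step 3 [NS]: N:empty,E:wait,S:car4-GO,W:wait | queues: N=0 E=1 S=1 W=1
Step 4 [EW]: N:wait,E:car8-GO,S:wait,W:car7-GO | queues: N=0 E=0 S=1 W=0
Step 5 [EW]: N:wait,E:empty,S:wait,W:empty | queues: N=0 E=0 S=1 W=0
Step 6 [EW]: N:wait,E:empty,S:wait,W:empty | queues: N=0 E=0 S=1 W=0
Step 7 [NS]: N:empty,E:wait,S:car5-GO,W:wait | queues: N=0 E=0 S=0 W=0

N: empty
E: empty
S: empty
W: empty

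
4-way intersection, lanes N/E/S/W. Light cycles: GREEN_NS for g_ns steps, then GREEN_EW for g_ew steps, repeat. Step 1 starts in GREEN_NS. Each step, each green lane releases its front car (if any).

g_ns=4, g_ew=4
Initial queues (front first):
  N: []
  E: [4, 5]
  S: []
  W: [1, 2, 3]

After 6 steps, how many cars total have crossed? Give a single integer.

Answer: 4

Derivation:
Step 1 [NS]: N:empty,E:wait,S:empty,W:wait | queues: N=0 E=2 S=0 W=3
Step 2 [NS]: N:empty,E:wait,S:empty,W:wait | queues: N=0 E=2 S=0 W=3
Step 3 [NS]: N:empty,E:wait,S:empty,W:wait | queues: N=0 E=2 S=0 W=3
Step 4 [NS]: N:empty,E:wait,S:empty,W:wait | queues: N=0 E=2 S=0 W=3
Step 5 [EW]: N:wait,E:car4-GO,S:wait,W:car1-GO | queues: N=0 E=1 S=0 W=2
Step 6 [EW]: N:wait,E:car5-GO,S:wait,W:car2-GO | queues: N=0 E=0 S=0 W=1
Cars crossed by step 6: 4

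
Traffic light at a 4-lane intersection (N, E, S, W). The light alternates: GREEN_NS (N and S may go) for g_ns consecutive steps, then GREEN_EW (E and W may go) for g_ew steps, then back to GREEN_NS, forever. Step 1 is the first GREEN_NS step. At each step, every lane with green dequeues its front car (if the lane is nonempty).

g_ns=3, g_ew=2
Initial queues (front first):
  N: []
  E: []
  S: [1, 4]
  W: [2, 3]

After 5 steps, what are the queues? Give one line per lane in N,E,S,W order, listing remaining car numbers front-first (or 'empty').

Step 1 [NS]: N:empty,E:wait,S:car1-GO,W:wait | queues: N=0 E=0 S=1 W=2
Step 2 [NS]: N:empty,E:wait,S:car4-GO,W:wait | queues: N=0 E=0 S=0 W=2
Step 3 [NS]: N:empty,E:wait,S:empty,W:wait | queues: N=0 E=0 S=0 W=2
Step 4 [EW]: N:wait,E:empty,S:wait,W:car2-GO | queues: N=0 E=0 S=0 W=1
Step 5 [EW]: N:wait,E:empty,S:wait,W:car3-GO | queues: N=0 E=0 S=0 W=0

N: empty
E: empty
S: empty
W: empty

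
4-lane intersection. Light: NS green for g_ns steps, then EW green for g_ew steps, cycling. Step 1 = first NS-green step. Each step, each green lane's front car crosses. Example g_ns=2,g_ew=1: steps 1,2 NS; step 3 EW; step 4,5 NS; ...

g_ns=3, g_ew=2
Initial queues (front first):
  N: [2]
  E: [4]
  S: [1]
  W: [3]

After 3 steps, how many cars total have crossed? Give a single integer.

Answer: 2

Derivation:
Step 1 [NS]: N:car2-GO,E:wait,S:car1-GO,W:wait | queues: N=0 E=1 S=0 W=1
Step 2 [NS]: N:empty,E:wait,S:empty,W:wait | queues: N=0 E=1 S=0 W=1
Step 3 [NS]: N:empty,E:wait,S:empty,W:wait | queues: N=0 E=1 S=0 W=1
Cars crossed by step 3: 2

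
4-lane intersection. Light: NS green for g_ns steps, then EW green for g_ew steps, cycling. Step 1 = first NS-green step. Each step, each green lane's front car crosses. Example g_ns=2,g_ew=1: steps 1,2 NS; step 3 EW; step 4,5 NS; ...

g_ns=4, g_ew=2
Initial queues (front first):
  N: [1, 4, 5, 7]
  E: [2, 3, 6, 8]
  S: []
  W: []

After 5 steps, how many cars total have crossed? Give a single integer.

Step 1 [NS]: N:car1-GO,E:wait,S:empty,W:wait | queues: N=3 E=4 S=0 W=0
Step 2 [NS]: N:car4-GO,E:wait,S:empty,W:wait | queues: N=2 E=4 S=0 W=0
Step 3 [NS]: N:car5-GO,E:wait,S:empty,W:wait | queues: N=1 E=4 S=0 W=0
Step 4 [NS]: N:car7-GO,E:wait,S:empty,W:wait | queues: N=0 E=4 S=0 W=0
Step 5 [EW]: N:wait,E:car2-GO,S:wait,W:empty | queues: N=0 E=3 S=0 W=0
Cars crossed by step 5: 5

Answer: 5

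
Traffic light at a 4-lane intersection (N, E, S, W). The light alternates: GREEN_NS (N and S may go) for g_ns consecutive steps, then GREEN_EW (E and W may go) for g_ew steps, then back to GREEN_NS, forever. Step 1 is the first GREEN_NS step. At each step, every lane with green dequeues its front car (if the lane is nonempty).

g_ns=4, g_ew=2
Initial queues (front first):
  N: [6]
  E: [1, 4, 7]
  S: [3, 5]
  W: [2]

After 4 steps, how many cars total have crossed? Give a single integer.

Answer: 3

Derivation:
Step 1 [NS]: N:car6-GO,E:wait,S:car3-GO,W:wait | queues: N=0 E=3 S=1 W=1
Step 2 [NS]: N:empty,E:wait,S:car5-GO,W:wait | queues: N=0 E=3 S=0 W=1
Step 3 [NS]: N:empty,E:wait,S:empty,W:wait | queues: N=0 E=3 S=0 W=1
Step 4 [NS]: N:empty,E:wait,S:empty,W:wait | queues: N=0 E=3 S=0 W=1
Cars crossed by step 4: 3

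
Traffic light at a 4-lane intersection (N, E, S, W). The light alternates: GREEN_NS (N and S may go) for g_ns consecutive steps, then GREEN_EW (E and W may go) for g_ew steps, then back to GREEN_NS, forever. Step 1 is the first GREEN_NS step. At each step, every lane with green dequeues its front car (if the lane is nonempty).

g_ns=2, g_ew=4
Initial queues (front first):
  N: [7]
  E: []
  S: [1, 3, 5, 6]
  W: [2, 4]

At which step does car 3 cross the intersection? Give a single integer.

Step 1 [NS]: N:car7-GO,E:wait,S:car1-GO,W:wait | queues: N=0 E=0 S=3 W=2
Step 2 [NS]: N:empty,E:wait,S:car3-GO,W:wait | queues: N=0 E=0 S=2 W=2
Step 3 [EW]: N:wait,E:empty,S:wait,W:car2-GO | queues: N=0 E=0 S=2 W=1
Step 4 [EW]: N:wait,E:empty,S:wait,W:car4-GO | queues: N=0 E=0 S=2 W=0
Step 5 [EW]: N:wait,E:empty,S:wait,W:empty | queues: N=0 E=0 S=2 W=0
Step 6 [EW]: N:wait,E:empty,S:wait,W:empty | queues: N=0 E=0 S=2 W=0
Step 7 [NS]: N:empty,E:wait,S:car5-GO,W:wait | queues: N=0 E=0 S=1 W=0
Step 8 [NS]: N:empty,E:wait,S:car6-GO,W:wait | queues: N=0 E=0 S=0 W=0
Car 3 crosses at step 2

2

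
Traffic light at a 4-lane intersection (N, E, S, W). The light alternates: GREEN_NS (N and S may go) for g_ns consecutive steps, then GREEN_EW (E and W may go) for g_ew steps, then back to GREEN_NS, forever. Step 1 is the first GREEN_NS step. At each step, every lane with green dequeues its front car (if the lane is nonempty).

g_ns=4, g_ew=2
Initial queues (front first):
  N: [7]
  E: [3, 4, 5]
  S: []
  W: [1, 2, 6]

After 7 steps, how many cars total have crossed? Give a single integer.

Answer: 5

Derivation:
Step 1 [NS]: N:car7-GO,E:wait,S:empty,W:wait | queues: N=0 E=3 S=0 W=3
Step 2 [NS]: N:empty,E:wait,S:empty,W:wait | queues: N=0 E=3 S=0 W=3
Step 3 [NS]: N:empty,E:wait,S:empty,W:wait | queues: N=0 E=3 S=0 W=3
Step 4 [NS]: N:empty,E:wait,S:empty,W:wait | queues: N=0 E=3 S=0 W=3
Step 5 [EW]: N:wait,E:car3-GO,S:wait,W:car1-GO | queues: N=0 E=2 S=0 W=2
Step 6 [EW]: N:wait,E:car4-GO,S:wait,W:car2-GO | queues: N=0 E=1 S=0 W=1
Step 7 [NS]: N:empty,E:wait,S:empty,W:wait | queues: N=0 E=1 S=0 W=1
Cars crossed by step 7: 5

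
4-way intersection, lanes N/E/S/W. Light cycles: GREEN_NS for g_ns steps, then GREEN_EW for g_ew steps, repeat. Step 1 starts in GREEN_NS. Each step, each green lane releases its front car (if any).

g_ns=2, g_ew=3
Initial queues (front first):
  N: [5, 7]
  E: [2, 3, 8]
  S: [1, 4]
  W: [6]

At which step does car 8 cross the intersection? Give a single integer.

Step 1 [NS]: N:car5-GO,E:wait,S:car1-GO,W:wait | queues: N=1 E=3 S=1 W=1
Step 2 [NS]: N:car7-GO,E:wait,S:car4-GO,W:wait | queues: N=0 E=3 S=0 W=1
Step 3 [EW]: N:wait,E:car2-GO,S:wait,W:car6-GO | queues: N=0 E=2 S=0 W=0
Step 4 [EW]: N:wait,E:car3-GO,S:wait,W:empty | queues: N=0 E=1 S=0 W=0
Step 5 [EW]: N:wait,E:car8-GO,S:wait,W:empty | queues: N=0 E=0 S=0 W=0
Car 8 crosses at step 5

5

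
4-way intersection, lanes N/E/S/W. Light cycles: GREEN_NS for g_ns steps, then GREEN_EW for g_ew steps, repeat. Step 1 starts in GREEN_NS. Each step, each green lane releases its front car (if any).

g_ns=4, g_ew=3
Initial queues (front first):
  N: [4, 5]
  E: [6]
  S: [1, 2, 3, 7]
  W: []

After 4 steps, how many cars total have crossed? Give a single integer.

Step 1 [NS]: N:car4-GO,E:wait,S:car1-GO,W:wait | queues: N=1 E=1 S=3 W=0
Step 2 [NS]: N:car5-GO,E:wait,S:car2-GO,W:wait | queues: N=0 E=1 S=2 W=0
Step 3 [NS]: N:empty,E:wait,S:car3-GO,W:wait | queues: N=0 E=1 S=1 W=0
Step 4 [NS]: N:empty,E:wait,S:car7-GO,W:wait | queues: N=0 E=1 S=0 W=0
Cars crossed by step 4: 6

Answer: 6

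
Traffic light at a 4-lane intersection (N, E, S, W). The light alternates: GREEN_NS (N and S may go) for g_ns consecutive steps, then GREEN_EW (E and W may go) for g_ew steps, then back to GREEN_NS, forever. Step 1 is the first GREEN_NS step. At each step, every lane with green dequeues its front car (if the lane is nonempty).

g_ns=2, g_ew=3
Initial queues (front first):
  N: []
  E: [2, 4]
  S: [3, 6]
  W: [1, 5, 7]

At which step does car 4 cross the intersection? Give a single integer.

Step 1 [NS]: N:empty,E:wait,S:car3-GO,W:wait | queues: N=0 E=2 S=1 W=3
Step 2 [NS]: N:empty,E:wait,S:car6-GO,W:wait | queues: N=0 E=2 S=0 W=3
Step 3 [EW]: N:wait,E:car2-GO,S:wait,W:car1-GO | queues: N=0 E=1 S=0 W=2
Step 4 [EW]: N:wait,E:car4-GO,S:wait,W:car5-GO | queues: N=0 E=0 S=0 W=1
Step 5 [EW]: N:wait,E:empty,S:wait,W:car7-GO | queues: N=0 E=0 S=0 W=0
Car 4 crosses at step 4

4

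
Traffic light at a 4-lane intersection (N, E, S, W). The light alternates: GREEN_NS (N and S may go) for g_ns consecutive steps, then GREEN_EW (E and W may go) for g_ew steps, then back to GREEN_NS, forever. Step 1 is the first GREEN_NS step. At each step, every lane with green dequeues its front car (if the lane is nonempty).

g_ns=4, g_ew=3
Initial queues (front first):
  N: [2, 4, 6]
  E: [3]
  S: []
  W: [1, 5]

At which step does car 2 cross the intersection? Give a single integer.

Step 1 [NS]: N:car2-GO,E:wait,S:empty,W:wait | queues: N=2 E=1 S=0 W=2
Step 2 [NS]: N:car4-GO,E:wait,S:empty,W:wait | queues: N=1 E=1 S=0 W=2
Step 3 [NS]: N:car6-GO,E:wait,S:empty,W:wait | queues: N=0 E=1 S=0 W=2
Step 4 [NS]: N:empty,E:wait,S:empty,W:wait | queues: N=0 E=1 S=0 W=2
Step 5 [EW]: N:wait,E:car3-GO,S:wait,W:car1-GO | queues: N=0 E=0 S=0 W=1
Step 6 [EW]: N:wait,E:empty,S:wait,W:car5-GO | queues: N=0 E=0 S=0 W=0
Car 2 crosses at step 1

1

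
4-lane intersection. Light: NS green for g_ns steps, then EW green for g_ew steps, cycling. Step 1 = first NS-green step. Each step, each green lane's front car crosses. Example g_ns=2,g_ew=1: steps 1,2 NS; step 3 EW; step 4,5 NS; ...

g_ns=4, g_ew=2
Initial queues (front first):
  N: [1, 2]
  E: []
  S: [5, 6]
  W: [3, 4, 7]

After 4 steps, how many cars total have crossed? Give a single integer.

Answer: 4

Derivation:
Step 1 [NS]: N:car1-GO,E:wait,S:car5-GO,W:wait | queues: N=1 E=0 S=1 W=3
Step 2 [NS]: N:car2-GO,E:wait,S:car6-GO,W:wait | queues: N=0 E=0 S=0 W=3
Step 3 [NS]: N:empty,E:wait,S:empty,W:wait | queues: N=0 E=0 S=0 W=3
Step 4 [NS]: N:empty,E:wait,S:empty,W:wait | queues: N=0 E=0 S=0 W=3
Cars crossed by step 4: 4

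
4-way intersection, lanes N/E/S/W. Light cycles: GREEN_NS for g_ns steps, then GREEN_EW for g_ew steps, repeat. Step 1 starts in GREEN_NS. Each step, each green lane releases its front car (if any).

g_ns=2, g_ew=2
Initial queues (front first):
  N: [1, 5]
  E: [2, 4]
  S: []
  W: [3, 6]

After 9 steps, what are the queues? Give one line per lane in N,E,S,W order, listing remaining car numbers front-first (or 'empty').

Step 1 [NS]: N:car1-GO,E:wait,S:empty,W:wait | queues: N=1 E=2 S=0 W=2
Step 2 [NS]: N:car5-GO,E:wait,S:empty,W:wait | queues: N=0 E=2 S=0 W=2
Step 3 [EW]: N:wait,E:car2-GO,S:wait,W:car3-GO | queues: N=0 E=1 S=0 W=1
Step 4 [EW]: N:wait,E:car4-GO,S:wait,W:car6-GO | queues: N=0 E=0 S=0 W=0

N: empty
E: empty
S: empty
W: empty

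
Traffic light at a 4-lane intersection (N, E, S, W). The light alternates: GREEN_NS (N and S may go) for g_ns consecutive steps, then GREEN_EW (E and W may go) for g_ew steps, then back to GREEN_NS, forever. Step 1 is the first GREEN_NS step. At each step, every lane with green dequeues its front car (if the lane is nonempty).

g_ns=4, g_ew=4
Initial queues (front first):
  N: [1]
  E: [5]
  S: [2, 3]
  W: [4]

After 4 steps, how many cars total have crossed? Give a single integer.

Step 1 [NS]: N:car1-GO,E:wait,S:car2-GO,W:wait | queues: N=0 E=1 S=1 W=1
Step 2 [NS]: N:empty,E:wait,S:car3-GO,W:wait | queues: N=0 E=1 S=0 W=1
Step 3 [NS]: N:empty,E:wait,S:empty,W:wait | queues: N=0 E=1 S=0 W=1
Step 4 [NS]: N:empty,E:wait,S:empty,W:wait | queues: N=0 E=1 S=0 W=1
Cars crossed by step 4: 3

Answer: 3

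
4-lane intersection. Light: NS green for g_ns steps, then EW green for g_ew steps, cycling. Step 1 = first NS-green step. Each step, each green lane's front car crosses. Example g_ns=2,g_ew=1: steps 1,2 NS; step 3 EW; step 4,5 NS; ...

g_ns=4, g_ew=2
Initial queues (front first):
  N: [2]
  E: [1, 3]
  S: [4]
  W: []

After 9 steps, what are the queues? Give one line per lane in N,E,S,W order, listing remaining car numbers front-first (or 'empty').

Step 1 [NS]: N:car2-GO,E:wait,S:car4-GO,W:wait | queues: N=0 E=2 S=0 W=0
Step 2 [NS]: N:empty,E:wait,S:empty,W:wait | queues: N=0 E=2 S=0 W=0
Step 3 [NS]: N:empty,E:wait,S:empty,W:wait | queues: N=0 E=2 S=0 W=0
Step 4 [NS]: N:empty,E:wait,S:empty,W:wait | queues: N=0 E=2 S=0 W=0
Step 5 [EW]: N:wait,E:car1-GO,S:wait,W:empty | queues: N=0 E=1 S=0 W=0
Step 6 [EW]: N:wait,E:car3-GO,S:wait,W:empty | queues: N=0 E=0 S=0 W=0

N: empty
E: empty
S: empty
W: empty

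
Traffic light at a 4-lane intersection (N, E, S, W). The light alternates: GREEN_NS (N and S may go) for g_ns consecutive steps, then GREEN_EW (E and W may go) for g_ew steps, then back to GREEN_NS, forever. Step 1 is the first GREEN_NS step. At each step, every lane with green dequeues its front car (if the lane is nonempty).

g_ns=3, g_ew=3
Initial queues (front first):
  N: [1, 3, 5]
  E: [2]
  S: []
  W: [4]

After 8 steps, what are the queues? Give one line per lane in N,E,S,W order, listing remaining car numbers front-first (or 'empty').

Step 1 [NS]: N:car1-GO,E:wait,S:empty,W:wait | queues: N=2 E=1 S=0 W=1
Step 2 [NS]: N:car3-GO,E:wait,S:empty,W:wait | queues: N=1 E=1 S=0 W=1
Step 3 [NS]: N:car5-GO,E:wait,S:empty,W:wait | queues: N=0 E=1 S=0 W=1
Step 4 [EW]: N:wait,E:car2-GO,S:wait,W:car4-GO | queues: N=0 E=0 S=0 W=0

N: empty
E: empty
S: empty
W: empty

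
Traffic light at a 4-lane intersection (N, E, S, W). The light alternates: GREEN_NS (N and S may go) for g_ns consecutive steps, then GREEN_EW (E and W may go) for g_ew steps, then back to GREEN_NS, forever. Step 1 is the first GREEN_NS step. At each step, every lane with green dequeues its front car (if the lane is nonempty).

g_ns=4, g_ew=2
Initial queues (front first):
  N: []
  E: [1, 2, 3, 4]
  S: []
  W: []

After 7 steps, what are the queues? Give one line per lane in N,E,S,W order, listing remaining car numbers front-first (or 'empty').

Step 1 [NS]: N:empty,E:wait,S:empty,W:wait | queues: N=0 E=4 S=0 W=0
Step 2 [NS]: N:empty,E:wait,S:empty,W:wait | queues: N=0 E=4 S=0 W=0
Step 3 [NS]: N:empty,E:wait,S:empty,W:wait | queues: N=0 E=4 S=0 W=0
Step 4 [NS]: N:empty,E:wait,S:empty,W:wait | queues: N=0 E=4 S=0 W=0
Step 5 [EW]: N:wait,E:car1-GO,S:wait,W:empty | queues: N=0 E=3 S=0 W=0
Step 6 [EW]: N:wait,E:car2-GO,S:wait,W:empty | queues: N=0 E=2 S=0 W=0
Step 7 [NS]: N:empty,E:wait,S:empty,W:wait | queues: N=0 E=2 S=0 W=0

N: empty
E: 3 4
S: empty
W: empty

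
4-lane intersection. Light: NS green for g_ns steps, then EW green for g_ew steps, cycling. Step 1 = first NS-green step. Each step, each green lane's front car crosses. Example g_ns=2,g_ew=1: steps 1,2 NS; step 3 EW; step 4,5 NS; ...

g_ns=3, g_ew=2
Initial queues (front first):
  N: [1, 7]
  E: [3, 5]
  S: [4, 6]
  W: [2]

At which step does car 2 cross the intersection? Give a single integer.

Step 1 [NS]: N:car1-GO,E:wait,S:car4-GO,W:wait | queues: N=1 E=2 S=1 W=1
Step 2 [NS]: N:car7-GO,E:wait,S:car6-GO,W:wait | queues: N=0 E=2 S=0 W=1
Step 3 [NS]: N:empty,E:wait,S:empty,W:wait | queues: N=0 E=2 S=0 W=1
Step 4 [EW]: N:wait,E:car3-GO,S:wait,W:car2-GO | queues: N=0 E=1 S=0 W=0
Step 5 [EW]: N:wait,E:car5-GO,S:wait,W:empty | queues: N=0 E=0 S=0 W=0
Car 2 crosses at step 4

4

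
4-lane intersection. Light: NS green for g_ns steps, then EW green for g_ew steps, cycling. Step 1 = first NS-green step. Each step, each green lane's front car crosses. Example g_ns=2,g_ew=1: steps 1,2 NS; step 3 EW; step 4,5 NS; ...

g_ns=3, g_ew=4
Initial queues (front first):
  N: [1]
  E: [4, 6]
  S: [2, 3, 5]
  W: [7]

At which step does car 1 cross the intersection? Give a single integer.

Step 1 [NS]: N:car1-GO,E:wait,S:car2-GO,W:wait | queues: N=0 E=2 S=2 W=1
Step 2 [NS]: N:empty,E:wait,S:car3-GO,W:wait | queues: N=0 E=2 S=1 W=1
Step 3 [NS]: N:empty,E:wait,S:car5-GO,W:wait | queues: N=0 E=2 S=0 W=1
Step 4 [EW]: N:wait,E:car4-GO,S:wait,W:car7-GO | queues: N=0 E=1 S=0 W=0
Step 5 [EW]: N:wait,E:car6-GO,S:wait,W:empty | queues: N=0 E=0 S=0 W=0
Car 1 crosses at step 1

1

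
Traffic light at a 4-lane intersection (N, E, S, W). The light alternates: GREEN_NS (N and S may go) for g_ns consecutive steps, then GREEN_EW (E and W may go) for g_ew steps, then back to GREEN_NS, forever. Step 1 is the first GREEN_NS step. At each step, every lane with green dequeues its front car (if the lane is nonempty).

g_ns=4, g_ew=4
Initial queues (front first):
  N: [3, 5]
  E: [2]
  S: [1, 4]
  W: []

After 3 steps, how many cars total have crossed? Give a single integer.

Answer: 4

Derivation:
Step 1 [NS]: N:car3-GO,E:wait,S:car1-GO,W:wait | queues: N=1 E=1 S=1 W=0
Step 2 [NS]: N:car5-GO,E:wait,S:car4-GO,W:wait | queues: N=0 E=1 S=0 W=0
Step 3 [NS]: N:empty,E:wait,S:empty,W:wait | queues: N=0 E=1 S=0 W=0
Cars crossed by step 3: 4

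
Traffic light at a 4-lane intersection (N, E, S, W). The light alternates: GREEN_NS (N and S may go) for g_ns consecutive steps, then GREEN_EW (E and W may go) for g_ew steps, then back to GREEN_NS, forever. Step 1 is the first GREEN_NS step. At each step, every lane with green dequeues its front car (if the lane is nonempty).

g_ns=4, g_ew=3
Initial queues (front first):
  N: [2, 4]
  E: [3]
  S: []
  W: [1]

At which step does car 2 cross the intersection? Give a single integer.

Step 1 [NS]: N:car2-GO,E:wait,S:empty,W:wait | queues: N=1 E=1 S=0 W=1
Step 2 [NS]: N:car4-GO,E:wait,S:empty,W:wait | queues: N=0 E=1 S=0 W=1
Step 3 [NS]: N:empty,E:wait,S:empty,W:wait | queues: N=0 E=1 S=0 W=1
Step 4 [NS]: N:empty,E:wait,S:empty,W:wait | queues: N=0 E=1 S=0 W=1
Step 5 [EW]: N:wait,E:car3-GO,S:wait,W:car1-GO | queues: N=0 E=0 S=0 W=0
Car 2 crosses at step 1

1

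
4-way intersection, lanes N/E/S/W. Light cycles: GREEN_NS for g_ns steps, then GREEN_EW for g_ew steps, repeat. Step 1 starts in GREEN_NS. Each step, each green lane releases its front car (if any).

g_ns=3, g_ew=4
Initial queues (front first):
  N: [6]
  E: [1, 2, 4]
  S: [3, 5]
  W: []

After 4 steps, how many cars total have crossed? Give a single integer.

Step 1 [NS]: N:car6-GO,E:wait,S:car3-GO,W:wait | queues: N=0 E=3 S=1 W=0
Step 2 [NS]: N:empty,E:wait,S:car5-GO,W:wait | queues: N=0 E=3 S=0 W=0
Step 3 [NS]: N:empty,E:wait,S:empty,W:wait | queues: N=0 E=3 S=0 W=0
Step 4 [EW]: N:wait,E:car1-GO,S:wait,W:empty | queues: N=0 E=2 S=0 W=0
Cars crossed by step 4: 4

Answer: 4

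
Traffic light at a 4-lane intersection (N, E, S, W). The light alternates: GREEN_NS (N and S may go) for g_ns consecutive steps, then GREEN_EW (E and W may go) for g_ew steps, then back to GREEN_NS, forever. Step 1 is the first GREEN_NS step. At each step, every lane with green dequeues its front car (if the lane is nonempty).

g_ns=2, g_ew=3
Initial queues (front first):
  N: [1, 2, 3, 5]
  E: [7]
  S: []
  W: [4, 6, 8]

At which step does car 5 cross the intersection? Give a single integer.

Step 1 [NS]: N:car1-GO,E:wait,S:empty,W:wait | queues: N=3 E=1 S=0 W=3
Step 2 [NS]: N:car2-GO,E:wait,S:empty,W:wait | queues: N=2 E=1 S=0 W=3
Step 3 [EW]: N:wait,E:car7-GO,S:wait,W:car4-GO | queues: N=2 E=0 S=0 W=2
Step 4 [EW]: N:wait,E:empty,S:wait,W:car6-GO | queues: N=2 E=0 S=0 W=1
Step 5 [EW]: N:wait,E:empty,S:wait,W:car8-GO | queues: N=2 E=0 S=0 W=0
Step 6 [NS]: N:car3-GO,E:wait,S:empty,W:wait | queues: N=1 E=0 S=0 W=0
Step 7 [NS]: N:car5-GO,E:wait,S:empty,W:wait | queues: N=0 E=0 S=0 W=0
Car 5 crosses at step 7

7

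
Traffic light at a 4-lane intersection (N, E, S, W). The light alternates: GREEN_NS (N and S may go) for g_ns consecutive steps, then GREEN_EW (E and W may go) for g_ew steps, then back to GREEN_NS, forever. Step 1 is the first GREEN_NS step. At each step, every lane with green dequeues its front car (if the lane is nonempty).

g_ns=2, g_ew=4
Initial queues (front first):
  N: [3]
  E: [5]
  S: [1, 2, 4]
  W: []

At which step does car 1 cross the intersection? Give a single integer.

Step 1 [NS]: N:car3-GO,E:wait,S:car1-GO,W:wait | queues: N=0 E=1 S=2 W=0
Step 2 [NS]: N:empty,E:wait,S:car2-GO,W:wait | queues: N=0 E=1 S=1 W=0
Step 3 [EW]: N:wait,E:car5-GO,S:wait,W:empty | queues: N=0 E=0 S=1 W=0
Step 4 [EW]: N:wait,E:empty,S:wait,W:empty | queues: N=0 E=0 S=1 W=0
Step 5 [EW]: N:wait,E:empty,S:wait,W:empty | queues: N=0 E=0 S=1 W=0
Step 6 [EW]: N:wait,E:empty,S:wait,W:empty | queues: N=0 E=0 S=1 W=0
Step 7 [NS]: N:empty,E:wait,S:car4-GO,W:wait | queues: N=0 E=0 S=0 W=0
Car 1 crosses at step 1

1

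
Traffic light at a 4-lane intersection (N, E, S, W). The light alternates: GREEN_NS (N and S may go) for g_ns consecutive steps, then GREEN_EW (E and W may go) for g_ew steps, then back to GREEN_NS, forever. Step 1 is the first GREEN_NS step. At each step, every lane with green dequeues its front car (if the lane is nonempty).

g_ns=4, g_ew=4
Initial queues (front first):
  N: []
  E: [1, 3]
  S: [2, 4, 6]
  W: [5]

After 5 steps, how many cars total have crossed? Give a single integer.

Answer: 5

Derivation:
Step 1 [NS]: N:empty,E:wait,S:car2-GO,W:wait | queues: N=0 E=2 S=2 W=1
Step 2 [NS]: N:empty,E:wait,S:car4-GO,W:wait | queues: N=0 E=2 S=1 W=1
Step 3 [NS]: N:empty,E:wait,S:car6-GO,W:wait | queues: N=0 E=2 S=0 W=1
Step 4 [NS]: N:empty,E:wait,S:empty,W:wait | queues: N=0 E=2 S=0 W=1
Step 5 [EW]: N:wait,E:car1-GO,S:wait,W:car5-GO | queues: N=0 E=1 S=0 W=0
Cars crossed by step 5: 5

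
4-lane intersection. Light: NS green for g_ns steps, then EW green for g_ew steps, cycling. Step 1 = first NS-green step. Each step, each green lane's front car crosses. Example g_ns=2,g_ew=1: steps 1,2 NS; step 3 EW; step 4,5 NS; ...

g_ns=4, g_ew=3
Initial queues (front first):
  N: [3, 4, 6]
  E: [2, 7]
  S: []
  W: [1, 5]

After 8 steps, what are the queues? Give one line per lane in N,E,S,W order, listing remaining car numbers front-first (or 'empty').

Step 1 [NS]: N:car3-GO,E:wait,S:empty,W:wait | queues: N=2 E=2 S=0 W=2
Step 2 [NS]: N:car4-GO,E:wait,S:empty,W:wait | queues: N=1 E=2 S=0 W=2
Step 3 [NS]: N:car6-GO,E:wait,S:empty,W:wait | queues: N=0 E=2 S=0 W=2
Step 4 [NS]: N:empty,E:wait,S:empty,W:wait | queues: N=0 E=2 S=0 W=2
Step 5 [EW]: N:wait,E:car2-GO,S:wait,W:car1-GO | queues: N=0 E=1 S=0 W=1
Step 6 [EW]: N:wait,E:car7-GO,S:wait,W:car5-GO | queues: N=0 E=0 S=0 W=0

N: empty
E: empty
S: empty
W: empty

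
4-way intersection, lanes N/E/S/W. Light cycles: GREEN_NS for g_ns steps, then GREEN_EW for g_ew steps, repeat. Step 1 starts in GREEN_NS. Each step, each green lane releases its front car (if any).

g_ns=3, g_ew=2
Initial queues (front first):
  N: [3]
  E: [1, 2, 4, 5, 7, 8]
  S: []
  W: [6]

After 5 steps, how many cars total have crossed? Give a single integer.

Step 1 [NS]: N:car3-GO,E:wait,S:empty,W:wait | queues: N=0 E=6 S=0 W=1
Step 2 [NS]: N:empty,E:wait,S:empty,W:wait | queues: N=0 E=6 S=0 W=1
Step 3 [NS]: N:empty,E:wait,S:empty,W:wait | queues: N=0 E=6 S=0 W=1
Step 4 [EW]: N:wait,E:car1-GO,S:wait,W:car6-GO | queues: N=0 E=5 S=0 W=0
Step 5 [EW]: N:wait,E:car2-GO,S:wait,W:empty | queues: N=0 E=4 S=0 W=0
Cars crossed by step 5: 4

Answer: 4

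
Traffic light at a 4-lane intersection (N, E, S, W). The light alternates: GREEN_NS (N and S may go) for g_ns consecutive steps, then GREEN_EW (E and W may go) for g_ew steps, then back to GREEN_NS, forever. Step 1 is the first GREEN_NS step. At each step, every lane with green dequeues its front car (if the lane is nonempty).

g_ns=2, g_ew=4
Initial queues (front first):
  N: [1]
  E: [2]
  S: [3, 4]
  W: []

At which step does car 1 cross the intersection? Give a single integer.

Step 1 [NS]: N:car1-GO,E:wait,S:car3-GO,W:wait | queues: N=0 E=1 S=1 W=0
Step 2 [NS]: N:empty,E:wait,S:car4-GO,W:wait | queues: N=0 E=1 S=0 W=0
Step 3 [EW]: N:wait,E:car2-GO,S:wait,W:empty | queues: N=0 E=0 S=0 W=0
Car 1 crosses at step 1

1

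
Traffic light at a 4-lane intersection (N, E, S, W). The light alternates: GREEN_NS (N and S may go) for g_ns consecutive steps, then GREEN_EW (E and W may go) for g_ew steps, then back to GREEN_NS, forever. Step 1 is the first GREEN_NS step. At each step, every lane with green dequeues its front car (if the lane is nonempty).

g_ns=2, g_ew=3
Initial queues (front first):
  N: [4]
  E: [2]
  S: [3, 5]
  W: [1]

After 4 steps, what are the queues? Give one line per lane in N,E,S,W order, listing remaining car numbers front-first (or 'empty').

Step 1 [NS]: N:car4-GO,E:wait,S:car3-GO,W:wait | queues: N=0 E=1 S=1 W=1
Step 2 [NS]: N:empty,E:wait,S:car5-GO,W:wait | queues: N=0 E=1 S=0 W=1
Step 3 [EW]: N:wait,E:car2-GO,S:wait,W:car1-GO | queues: N=0 E=0 S=0 W=0

N: empty
E: empty
S: empty
W: empty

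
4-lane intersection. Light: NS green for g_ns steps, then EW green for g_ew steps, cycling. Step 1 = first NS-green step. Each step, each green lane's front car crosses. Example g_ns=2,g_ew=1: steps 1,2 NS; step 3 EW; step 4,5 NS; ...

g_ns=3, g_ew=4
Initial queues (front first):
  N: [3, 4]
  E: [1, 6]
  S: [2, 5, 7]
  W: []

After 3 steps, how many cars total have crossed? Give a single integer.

Answer: 5

Derivation:
Step 1 [NS]: N:car3-GO,E:wait,S:car2-GO,W:wait | queues: N=1 E=2 S=2 W=0
Step 2 [NS]: N:car4-GO,E:wait,S:car5-GO,W:wait | queues: N=0 E=2 S=1 W=0
Step 3 [NS]: N:empty,E:wait,S:car7-GO,W:wait | queues: N=0 E=2 S=0 W=0
Cars crossed by step 3: 5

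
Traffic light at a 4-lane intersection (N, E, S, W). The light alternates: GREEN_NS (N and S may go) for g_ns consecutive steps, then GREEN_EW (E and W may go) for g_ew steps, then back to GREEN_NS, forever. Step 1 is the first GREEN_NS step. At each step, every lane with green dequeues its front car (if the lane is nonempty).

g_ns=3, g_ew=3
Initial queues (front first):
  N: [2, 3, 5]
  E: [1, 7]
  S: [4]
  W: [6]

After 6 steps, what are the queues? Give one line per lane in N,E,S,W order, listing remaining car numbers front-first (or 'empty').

Step 1 [NS]: N:car2-GO,E:wait,S:car4-GO,W:wait | queues: N=2 E=2 S=0 W=1
Step 2 [NS]: N:car3-GO,E:wait,S:empty,W:wait | queues: N=1 E=2 S=0 W=1
Step 3 [NS]: N:car5-GO,E:wait,S:empty,W:wait | queues: N=0 E=2 S=0 W=1
Step 4 [EW]: N:wait,E:car1-GO,S:wait,W:car6-GO | queues: N=0 E=1 S=0 W=0
Step 5 [EW]: N:wait,E:car7-GO,S:wait,W:empty | queues: N=0 E=0 S=0 W=0

N: empty
E: empty
S: empty
W: empty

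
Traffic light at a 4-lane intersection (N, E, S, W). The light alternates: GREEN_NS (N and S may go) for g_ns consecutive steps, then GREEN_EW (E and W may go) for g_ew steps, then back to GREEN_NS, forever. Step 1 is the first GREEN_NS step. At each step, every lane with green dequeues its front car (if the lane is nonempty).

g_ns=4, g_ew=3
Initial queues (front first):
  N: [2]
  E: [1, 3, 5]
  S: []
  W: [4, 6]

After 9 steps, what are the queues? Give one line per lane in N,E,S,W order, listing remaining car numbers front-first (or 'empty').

Step 1 [NS]: N:car2-GO,E:wait,S:empty,W:wait | queues: N=0 E=3 S=0 W=2
Step 2 [NS]: N:empty,E:wait,S:empty,W:wait | queues: N=0 E=3 S=0 W=2
Step 3 [NS]: N:empty,E:wait,S:empty,W:wait | queues: N=0 E=3 S=0 W=2
Step 4 [NS]: N:empty,E:wait,S:empty,W:wait | queues: N=0 E=3 S=0 W=2
Step 5 [EW]: N:wait,E:car1-GO,S:wait,W:car4-GO | queues: N=0 E=2 S=0 W=1
Step 6 [EW]: N:wait,E:car3-GO,S:wait,W:car6-GO | queues: N=0 E=1 S=0 W=0
Step 7 [EW]: N:wait,E:car5-GO,S:wait,W:empty | queues: N=0 E=0 S=0 W=0

N: empty
E: empty
S: empty
W: empty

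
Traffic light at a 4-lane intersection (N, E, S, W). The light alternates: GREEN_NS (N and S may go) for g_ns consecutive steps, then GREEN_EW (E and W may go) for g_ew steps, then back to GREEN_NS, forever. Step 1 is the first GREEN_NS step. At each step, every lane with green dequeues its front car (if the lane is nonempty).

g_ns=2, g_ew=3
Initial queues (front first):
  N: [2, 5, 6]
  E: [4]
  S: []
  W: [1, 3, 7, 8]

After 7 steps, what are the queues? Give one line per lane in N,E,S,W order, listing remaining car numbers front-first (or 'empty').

Step 1 [NS]: N:car2-GO,E:wait,S:empty,W:wait | queues: N=2 E=1 S=0 W=4
Step 2 [NS]: N:car5-GO,E:wait,S:empty,W:wait | queues: N=1 E=1 S=0 W=4
Step 3 [EW]: N:wait,E:car4-GO,S:wait,W:car1-GO | queues: N=1 E=0 S=0 W=3
Step 4 [EW]: N:wait,E:empty,S:wait,W:car3-GO | queues: N=1 E=0 S=0 W=2
Step 5 [EW]: N:wait,E:empty,S:wait,W:car7-GO | queues: N=1 E=0 S=0 W=1
Step 6 [NS]: N:car6-GO,E:wait,S:empty,W:wait | queues: N=0 E=0 S=0 W=1
Step 7 [NS]: N:empty,E:wait,S:empty,W:wait | queues: N=0 E=0 S=0 W=1

N: empty
E: empty
S: empty
W: 8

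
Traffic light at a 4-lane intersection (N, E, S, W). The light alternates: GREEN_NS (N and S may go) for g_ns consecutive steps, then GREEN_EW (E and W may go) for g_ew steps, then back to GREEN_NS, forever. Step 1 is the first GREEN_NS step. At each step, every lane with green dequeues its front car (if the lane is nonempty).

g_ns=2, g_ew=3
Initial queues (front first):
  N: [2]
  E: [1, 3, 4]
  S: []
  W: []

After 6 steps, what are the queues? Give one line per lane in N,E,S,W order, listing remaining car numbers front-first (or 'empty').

Step 1 [NS]: N:car2-GO,E:wait,S:empty,W:wait | queues: N=0 E=3 S=0 W=0
Step 2 [NS]: N:empty,E:wait,S:empty,W:wait | queues: N=0 E=3 S=0 W=0
Step 3 [EW]: N:wait,E:car1-GO,S:wait,W:empty | queues: N=0 E=2 S=0 W=0
Step 4 [EW]: N:wait,E:car3-GO,S:wait,W:empty | queues: N=0 E=1 S=0 W=0
Step 5 [EW]: N:wait,E:car4-GO,S:wait,W:empty | queues: N=0 E=0 S=0 W=0

N: empty
E: empty
S: empty
W: empty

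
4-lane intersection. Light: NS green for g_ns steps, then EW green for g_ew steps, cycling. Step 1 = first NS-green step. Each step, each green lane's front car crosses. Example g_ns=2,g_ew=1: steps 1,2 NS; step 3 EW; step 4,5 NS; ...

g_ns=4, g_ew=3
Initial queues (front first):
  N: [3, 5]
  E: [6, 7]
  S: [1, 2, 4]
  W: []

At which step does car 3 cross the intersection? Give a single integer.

Step 1 [NS]: N:car3-GO,E:wait,S:car1-GO,W:wait | queues: N=1 E=2 S=2 W=0
Step 2 [NS]: N:car5-GO,E:wait,S:car2-GO,W:wait | queues: N=0 E=2 S=1 W=0
Step 3 [NS]: N:empty,E:wait,S:car4-GO,W:wait | queues: N=0 E=2 S=0 W=0
Step 4 [NS]: N:empty,E:wait,S:empty,W:wait | queues: N=0 E=2 S=0 W=0
Step 5 [EW]: N:wait,E:car6-GO,S:wait,W:empty | queues: N=0 E=1 S=0 W=0
Step 6 [EW]: N:wait,E:car7-GO,S:wait,W:empty | queues: N=0 E=0 S=0 W=0
Car 3 crosses at step 1

1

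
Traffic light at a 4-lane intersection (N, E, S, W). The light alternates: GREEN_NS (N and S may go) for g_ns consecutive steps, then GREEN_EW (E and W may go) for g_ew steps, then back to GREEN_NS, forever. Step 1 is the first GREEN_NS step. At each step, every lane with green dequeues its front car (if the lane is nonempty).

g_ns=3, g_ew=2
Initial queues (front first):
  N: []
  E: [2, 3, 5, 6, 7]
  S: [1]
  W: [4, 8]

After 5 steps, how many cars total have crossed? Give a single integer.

Answer: 5

Derivation:
Step 1 [NS]: N:empty,E:wait,S:car1-GO,W:wait | queues: N=0 E=5 S=0 W=2
Step 2 [NS]: N:empty,E:wait,S:empty,W:wait | queues: N=0 E=5 S=0 W=2
Step 3 [NS]: N:empty,E:wait,S:empty,W:wait | queues: N=0 E=5 S=0 W=2
Step 4 [EW]: N:wait,E:car2-GO,S:wait,W:car4-GO | queues: N=0 E=4 S=0 W=1
Step 5 [EW]: N:wait,E:car3-GO,S:wait,W:car8-GO | queues: N=0 E=3 S=0 W=0
Cars crossed by step 5: 5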